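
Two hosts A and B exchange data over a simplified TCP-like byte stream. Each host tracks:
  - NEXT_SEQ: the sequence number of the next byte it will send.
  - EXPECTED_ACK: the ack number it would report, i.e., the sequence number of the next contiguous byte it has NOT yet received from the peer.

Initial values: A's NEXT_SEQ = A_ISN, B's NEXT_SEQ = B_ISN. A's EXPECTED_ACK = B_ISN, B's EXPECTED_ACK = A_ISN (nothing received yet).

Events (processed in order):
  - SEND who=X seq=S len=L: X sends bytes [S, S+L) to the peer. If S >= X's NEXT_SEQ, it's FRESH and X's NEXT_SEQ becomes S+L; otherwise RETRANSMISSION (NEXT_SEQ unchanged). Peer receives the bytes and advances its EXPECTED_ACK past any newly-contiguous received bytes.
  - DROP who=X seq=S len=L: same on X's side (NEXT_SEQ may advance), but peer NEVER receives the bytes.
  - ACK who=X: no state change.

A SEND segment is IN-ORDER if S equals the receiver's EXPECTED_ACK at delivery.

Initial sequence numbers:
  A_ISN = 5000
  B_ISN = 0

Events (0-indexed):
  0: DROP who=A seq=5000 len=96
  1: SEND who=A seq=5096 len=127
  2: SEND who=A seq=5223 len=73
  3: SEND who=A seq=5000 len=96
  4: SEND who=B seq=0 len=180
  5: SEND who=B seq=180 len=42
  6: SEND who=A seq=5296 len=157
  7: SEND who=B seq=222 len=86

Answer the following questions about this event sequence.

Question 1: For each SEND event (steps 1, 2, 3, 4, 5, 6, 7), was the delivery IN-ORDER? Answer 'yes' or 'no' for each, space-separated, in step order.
Step 1: SEND seq=5096 -> out-of-order
Step 2: SEND seq=5223 -> out-of-order
Step 3: SEND seq=5000 -> in-order
Step 4: SEND seq=0 -> in-order
Step 5: SEND seq=180 -> in-order
Step 6: SEND seq=5296 -> in-order
Step 7: SEND seq=222 -> in-order

Answer: no no yes yes yes yes yes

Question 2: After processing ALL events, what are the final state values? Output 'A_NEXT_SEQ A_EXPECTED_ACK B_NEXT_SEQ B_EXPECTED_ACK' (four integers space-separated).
Answer: 5453 308 308 5453

Derivation:
After event 0: A_seq=5096 A_ack=0 B_seq=0 B_ack=5000
After event 1: A_seq=5223 A_ack=0 B_seq=0 B_ack=5000
After event 2: A_seq=5296 A_ack=0 B_seq=0 B_ack=5000
After event 3: A_seq=5296 A_ack=0 B_seq=0 B_ack=5296
After event 4: A_seq=5296 A_ack=180 B_seq=180 B_ack=5296
After event 5: A_seq=5296 A_ack=222 B_seq=222 B_ack=5296
After event 6: A_seq=5453 A_ack=222 B_seq=222 B_ack=5453
After event 7: A_seq=5453 A_ack=308 B_seq=308 B_ack=5453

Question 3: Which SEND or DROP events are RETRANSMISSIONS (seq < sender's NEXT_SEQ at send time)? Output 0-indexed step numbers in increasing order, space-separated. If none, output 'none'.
Answer: 3

Derivation:
Step 0: DROP seq=5000 -> fresh
Step 1: SEND seq=5096 -> fresh
Step 2: SEND seq=5223 -> fresh
Step 3: SEND seq=5000 -> retransmit
Step 4: SEND seq=0 -> fresh
Step 5: SEND seq=180 -> fresh
Step 6: SEND seq=5296 -> fresh
Step 7: SEND seq=222 -> fresh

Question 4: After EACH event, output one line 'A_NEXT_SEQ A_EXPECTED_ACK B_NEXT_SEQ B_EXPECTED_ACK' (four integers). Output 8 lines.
5096 0 0 5000
5223 0 0 5000
5296 0 0 5000
5296 0 0 5296
5296 180 180 5296
5296 222 222 5296
5453 222 222 5453
5453 308 308 5453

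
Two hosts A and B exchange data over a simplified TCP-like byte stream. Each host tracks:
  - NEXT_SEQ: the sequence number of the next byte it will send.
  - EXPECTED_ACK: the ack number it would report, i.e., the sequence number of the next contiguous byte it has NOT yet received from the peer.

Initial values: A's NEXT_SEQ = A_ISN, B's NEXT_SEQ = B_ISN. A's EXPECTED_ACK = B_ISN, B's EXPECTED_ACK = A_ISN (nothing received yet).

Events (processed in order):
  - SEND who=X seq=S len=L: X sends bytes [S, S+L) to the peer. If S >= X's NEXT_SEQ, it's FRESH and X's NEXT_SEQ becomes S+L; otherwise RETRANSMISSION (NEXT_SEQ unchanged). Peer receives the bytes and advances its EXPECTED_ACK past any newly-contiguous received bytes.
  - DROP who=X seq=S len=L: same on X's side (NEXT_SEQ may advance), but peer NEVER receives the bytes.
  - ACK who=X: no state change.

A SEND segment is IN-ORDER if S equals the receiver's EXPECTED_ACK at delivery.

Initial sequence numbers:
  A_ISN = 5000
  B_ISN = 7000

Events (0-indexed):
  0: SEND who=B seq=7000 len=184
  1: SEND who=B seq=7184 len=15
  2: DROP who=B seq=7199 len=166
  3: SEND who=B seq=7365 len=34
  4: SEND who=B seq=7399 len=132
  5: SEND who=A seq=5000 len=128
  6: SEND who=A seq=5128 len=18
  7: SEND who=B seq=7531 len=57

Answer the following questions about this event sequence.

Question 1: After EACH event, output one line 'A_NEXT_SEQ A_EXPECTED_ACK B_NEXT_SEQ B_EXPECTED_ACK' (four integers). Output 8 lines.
5000 7184 7184 5000
5000 7199 7199 5000
5000 7199 7365 5000
5000 7199 7399 5000
5000 7199 7531 5000
5128 7199 7531 5128
5146 7199 7531 5146
5146 7199 7588 5146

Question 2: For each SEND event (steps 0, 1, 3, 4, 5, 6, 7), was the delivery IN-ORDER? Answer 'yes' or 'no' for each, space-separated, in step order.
Answer: yes yes no no yes yes no

Derivation:
Step 0: SEND seq=7000 -> in-order
Step 1: SEND seq=7184 -> in-order
Step 3: SEND seq=7365 -> out-of-order
Step 4: SEND seq=7399 -> out-of-order
Step 5: SEND seq=5000 -> in-order
Step 6: SEND seq=5128 -> in-order
Step 7: SEND seq=7531 -> out-of-order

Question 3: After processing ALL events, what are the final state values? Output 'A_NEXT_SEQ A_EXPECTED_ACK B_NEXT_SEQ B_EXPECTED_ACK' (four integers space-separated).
After event 0: A_seq=5000 A_ack=7184 B_seq=7184 B_ack=5000
After event 1: A_seq=5000 A_ack=7199 B_seq=7199 B_ack=5000
After event 2: A_seq=5000 A_ack=7199 B_seq=7365 B_ack=5000
After event 3: A_seq=5000 A_ack=7199 B_seq=7399 B_ack=5000
After event 4: A_seq=5000 A_ack=7199 B_seq=7531 B_ack=5000
After event 5: A_seq=5128 A_ack=7199 B_seq=7531 B_ack=5128
After event 6: A_seq=5146 A_ack=7199 B_seq=7531 B_ack=5146
After event 7: A_seq=5146 A_ack=7199 B_seq=7588 B_ack=5146

Answer: 5146 7199 7588 5146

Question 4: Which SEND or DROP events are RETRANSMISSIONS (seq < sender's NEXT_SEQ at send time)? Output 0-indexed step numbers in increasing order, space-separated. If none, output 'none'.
Answer: none

Derivation:
Step 0: SEND seq=7000 -> fresh
Step 1: SEND seq=7184 -> fresh
Step 2: DROP seq=7199 -> fresh
Step 3: SEND seq=7365 -> fresh
Step 4: SEND seq=7399 -> fresh
Step 5: SEND seq=5000 -> fresh
Step 6: SEND seq=5128 -> fresh
Step 7: SEND seq=7531 -> fresh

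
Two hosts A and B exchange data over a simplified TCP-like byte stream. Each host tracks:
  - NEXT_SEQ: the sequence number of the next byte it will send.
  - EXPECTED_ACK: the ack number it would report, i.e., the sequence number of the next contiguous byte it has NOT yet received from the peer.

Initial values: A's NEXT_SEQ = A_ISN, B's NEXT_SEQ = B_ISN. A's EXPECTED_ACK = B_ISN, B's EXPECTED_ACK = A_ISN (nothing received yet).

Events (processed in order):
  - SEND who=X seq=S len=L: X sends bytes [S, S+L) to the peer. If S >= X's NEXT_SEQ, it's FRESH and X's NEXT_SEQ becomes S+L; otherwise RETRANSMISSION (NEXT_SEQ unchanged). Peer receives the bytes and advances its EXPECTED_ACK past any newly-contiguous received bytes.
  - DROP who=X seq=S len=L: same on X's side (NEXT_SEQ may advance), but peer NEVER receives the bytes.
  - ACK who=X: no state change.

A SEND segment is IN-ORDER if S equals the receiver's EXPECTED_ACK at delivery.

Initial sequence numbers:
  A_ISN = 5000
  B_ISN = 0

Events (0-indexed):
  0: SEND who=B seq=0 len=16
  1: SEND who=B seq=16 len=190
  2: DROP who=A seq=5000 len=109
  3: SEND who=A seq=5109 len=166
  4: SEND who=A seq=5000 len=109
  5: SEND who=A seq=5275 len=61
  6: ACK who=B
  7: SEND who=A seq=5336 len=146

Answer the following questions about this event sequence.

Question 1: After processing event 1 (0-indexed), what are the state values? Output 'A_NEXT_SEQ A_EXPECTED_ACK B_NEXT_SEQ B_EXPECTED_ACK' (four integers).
After event 0: A_seq=5000 A_ack=16 B_seq=16 B_ack=5000
After event 1: A_seq=5000 A_ack=206 B_seq=206 B_ack=5000

5000 206 206 5000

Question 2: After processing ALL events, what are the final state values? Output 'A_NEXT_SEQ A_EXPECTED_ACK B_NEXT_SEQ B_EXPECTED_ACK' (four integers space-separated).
After event 0: A_seq=5000 A_ack=16 B_seq=16 B_ack=5000
After event 1: A_seq=5000 A_ack=206 B_seq=206 B_ack=5000
After event 2: A_seq=5109 A_ack=206 B_seq=206 B_ack=5000
After event 3: A_seq=5275 A_ack=206 B_seq=206 B_ack=5000
After event 4: A_seq=5275 A_ack=206 B_seq=206 B_ack=5275
After event 5: A_seq=5336 A_ack=206 B_seq=206 B_ack=5336
After event 6: A_seq=5336 A_ack=206 B_seq=206 B_ack=5336
After event 7: A_seq=5482 A_ack=206 B_seq=206 B_ack=5482

Answer: 5482 206 206 5482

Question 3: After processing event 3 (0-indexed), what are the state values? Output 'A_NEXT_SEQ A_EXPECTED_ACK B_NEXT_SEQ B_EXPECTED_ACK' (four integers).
After event 0: A_seq=5000 A_ack=16 B_seq=16 B_ack=5000
After event 1: A_seq=5000 A_ack=206 B_seq=206 B_ack=5000
After event 2: A_seq=5109 A_ack=206 B_seq=206 B_ack=5000
After event 3: A_seq=5275 A_ack=206 B_seq=206 B_ack=5000

5275 206 206 5000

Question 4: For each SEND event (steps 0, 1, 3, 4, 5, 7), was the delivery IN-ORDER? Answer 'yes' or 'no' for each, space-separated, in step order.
Step 0: SEND seq=0 -> in-order
Step 1: SEND seq=16 -> in-order
Step 3: SEND seq=5109 -> out-of-order
Step 4: SEND seq=5000 -> in-order
Step 5: SEND seq=5275 -> in-order
Step 7: SEND seq=5336 -> in-order

Answer: yes yes no yes yes yes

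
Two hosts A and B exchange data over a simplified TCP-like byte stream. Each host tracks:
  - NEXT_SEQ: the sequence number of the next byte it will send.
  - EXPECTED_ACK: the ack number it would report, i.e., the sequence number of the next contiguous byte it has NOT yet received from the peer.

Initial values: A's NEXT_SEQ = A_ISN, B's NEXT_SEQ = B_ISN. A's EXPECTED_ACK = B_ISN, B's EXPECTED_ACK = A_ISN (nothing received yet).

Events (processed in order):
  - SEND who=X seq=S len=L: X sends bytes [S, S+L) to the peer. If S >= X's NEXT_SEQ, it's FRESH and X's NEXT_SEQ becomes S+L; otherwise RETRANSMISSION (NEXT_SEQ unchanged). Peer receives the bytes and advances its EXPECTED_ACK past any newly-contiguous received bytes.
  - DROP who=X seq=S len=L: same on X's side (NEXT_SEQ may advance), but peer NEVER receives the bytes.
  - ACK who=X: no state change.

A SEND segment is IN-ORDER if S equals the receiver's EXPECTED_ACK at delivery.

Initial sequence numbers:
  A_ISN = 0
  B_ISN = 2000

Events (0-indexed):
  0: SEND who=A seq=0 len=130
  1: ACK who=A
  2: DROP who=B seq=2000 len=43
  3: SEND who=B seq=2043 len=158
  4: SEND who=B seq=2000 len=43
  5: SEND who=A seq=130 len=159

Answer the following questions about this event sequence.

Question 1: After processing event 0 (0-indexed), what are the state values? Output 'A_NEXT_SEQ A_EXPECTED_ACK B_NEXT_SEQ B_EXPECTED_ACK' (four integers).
After event 0: A_seq=130 A_ack=2000 B_seq=2000 B_ack=130

130 2000 2000 130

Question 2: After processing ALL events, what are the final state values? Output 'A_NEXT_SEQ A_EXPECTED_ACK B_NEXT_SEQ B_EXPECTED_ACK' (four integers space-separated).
Answer: 289 2201 2201 289

Derivation:
After event 0: A_seq=130 A_ack=2000 B_seq=2000 B_ack=130
After event 1: A_seq=130 A_ack=2000 B_seq=2000 B_ack=130
After event 2: A_seq=130 A_ack=2000 B_seq=2043 B_ack=130
After event 3: A_seq=130 A_ack=2000 B_seq=2201 B_ack=130
After event 4: A_seq=130 A_ack=2201 B_seq=2201 B_ack=130
After event 5: A_seq=289 A_ack=2201 B_seq=2201 B_ack=289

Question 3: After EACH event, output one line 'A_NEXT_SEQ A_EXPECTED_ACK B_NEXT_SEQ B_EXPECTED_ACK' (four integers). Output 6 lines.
130 2000 2000 130
130 2000 2000 130
130 2000 2043 130
130 2000 2201 130
130 2201 2201 130
289 2201 2201 289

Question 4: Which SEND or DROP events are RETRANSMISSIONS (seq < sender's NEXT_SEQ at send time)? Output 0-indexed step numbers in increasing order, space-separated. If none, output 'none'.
Answer: 4

Derivation:
Step 0: SEND seq=0 -> fresh
Step 2: DROP seq=2000 -> fresh
Step 3: SEND seq=2043 -> fresh
Step 4: SEND seq=2000 -> retransmit
Step 5: SEND seq=130 -> fresh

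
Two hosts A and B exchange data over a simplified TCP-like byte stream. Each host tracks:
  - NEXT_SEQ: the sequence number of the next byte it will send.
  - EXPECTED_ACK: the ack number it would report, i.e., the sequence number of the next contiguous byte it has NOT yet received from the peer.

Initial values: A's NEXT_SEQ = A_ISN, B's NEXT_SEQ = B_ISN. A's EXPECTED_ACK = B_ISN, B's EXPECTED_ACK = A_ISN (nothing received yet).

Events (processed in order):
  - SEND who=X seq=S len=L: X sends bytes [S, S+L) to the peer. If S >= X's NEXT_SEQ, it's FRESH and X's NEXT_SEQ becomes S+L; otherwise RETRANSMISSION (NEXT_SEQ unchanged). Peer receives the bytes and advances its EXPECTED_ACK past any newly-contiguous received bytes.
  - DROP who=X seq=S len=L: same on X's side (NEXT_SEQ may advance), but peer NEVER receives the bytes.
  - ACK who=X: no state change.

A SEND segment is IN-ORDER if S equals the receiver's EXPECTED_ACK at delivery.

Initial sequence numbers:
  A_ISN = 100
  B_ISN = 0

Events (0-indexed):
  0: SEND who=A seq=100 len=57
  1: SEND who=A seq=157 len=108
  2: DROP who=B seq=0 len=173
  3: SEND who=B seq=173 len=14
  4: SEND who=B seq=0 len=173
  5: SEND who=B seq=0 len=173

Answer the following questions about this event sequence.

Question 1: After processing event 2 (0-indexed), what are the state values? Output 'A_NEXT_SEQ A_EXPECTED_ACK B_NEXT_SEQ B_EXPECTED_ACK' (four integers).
After event 0: A_seq=157 A_ack=0 B_seq=0 B_ack=157
After event 1: A_seq=265 A_ack=0 B_seq=0 B_ack=265
After event 2: A_seq=265 A_ack=0 B_seq=173 B_ack=265

265 0 173 265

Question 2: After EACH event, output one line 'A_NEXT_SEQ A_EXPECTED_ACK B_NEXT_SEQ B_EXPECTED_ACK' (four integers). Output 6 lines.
157 0 0 157
265 0 0 265
265 0 173 265
265 0 187 265
265 187 187 265
265 187 187 265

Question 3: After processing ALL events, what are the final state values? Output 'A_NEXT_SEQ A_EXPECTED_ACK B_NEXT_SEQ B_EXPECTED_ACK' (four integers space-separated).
After event 0: A_seq=157 A_ack=0 B_seq=0 B_ack=157
After event 1: A_seq=265 A_ack=0 B_seq=0 B_ack=265
After event 2: A_seq=265 A_ack=0 B_seq=173 B_ack=265
After event 3: A_seq=265 A_ack=0 B_seq=187 B_ack=265
After event 4: A_seq=265 A_ack=187 B_seq=187 B_ack=265
After event 5: A_seq=265 A_ack=187 B_seq=187 B_ack=265

Answer: 265 187 187 265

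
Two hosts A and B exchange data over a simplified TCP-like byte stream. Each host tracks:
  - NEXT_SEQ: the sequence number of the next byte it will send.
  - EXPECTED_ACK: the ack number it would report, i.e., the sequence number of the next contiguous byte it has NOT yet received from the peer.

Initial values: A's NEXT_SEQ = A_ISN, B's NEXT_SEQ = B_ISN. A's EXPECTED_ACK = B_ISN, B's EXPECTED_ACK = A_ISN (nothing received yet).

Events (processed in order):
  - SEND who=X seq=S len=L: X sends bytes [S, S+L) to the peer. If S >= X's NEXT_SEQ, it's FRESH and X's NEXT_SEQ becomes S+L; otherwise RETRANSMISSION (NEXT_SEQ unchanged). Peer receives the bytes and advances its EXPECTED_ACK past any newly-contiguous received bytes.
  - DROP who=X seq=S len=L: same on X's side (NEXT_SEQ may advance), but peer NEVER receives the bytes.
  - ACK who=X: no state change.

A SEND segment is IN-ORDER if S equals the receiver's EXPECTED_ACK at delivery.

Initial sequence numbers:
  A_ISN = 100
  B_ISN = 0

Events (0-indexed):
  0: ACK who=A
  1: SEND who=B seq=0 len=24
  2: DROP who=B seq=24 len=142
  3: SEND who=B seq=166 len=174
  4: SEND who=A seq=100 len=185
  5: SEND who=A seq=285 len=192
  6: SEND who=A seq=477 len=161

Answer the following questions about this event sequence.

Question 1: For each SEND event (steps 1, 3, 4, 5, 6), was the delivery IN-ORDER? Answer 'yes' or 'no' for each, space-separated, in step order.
Step 1: SEND seq=0 -> in-order
Step 3: SEND seq=166 -> out-of-order
Step 4: SEND seq=100 -> in-order
Step 5: SEND seq=285 -> in-order
Step 6: SEND seq=477 -> in-order

Answer: yes no yes yes yes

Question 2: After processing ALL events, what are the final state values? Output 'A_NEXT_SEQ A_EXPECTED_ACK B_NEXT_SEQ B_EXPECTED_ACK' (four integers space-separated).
After event 0: A_seq=100 A_ack=0 B_seq=0 B_ack=100
After event 1: A_seq=100 A_ack=24 B_seq=24 B_ack=100
After event 2: A_seq=100 A_ack=24 B_seq=166 B_ack=100
After event 3: A_seq=100 A_ack=24 B_seq=340 B_ack=100
After event 4: A_seq=285 A_ack=24 B_seq=340 B_ack=285
After event 5: A_seq=477 A_ack=24 B_seq=340 B_ack=477
After event 6: A_seq=638 A_ack=24 B_seq=340 B_ack=638

Answer: 638 24 340 638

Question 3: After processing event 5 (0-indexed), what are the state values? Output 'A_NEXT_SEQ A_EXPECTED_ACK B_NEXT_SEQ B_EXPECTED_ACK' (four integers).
After event 0: A_seq=100 A_ack=0 B_seq=0 B_ack=100
After event 1: A_seq=100 A_ack=24 B_seq=24 B_ack=100
After event 2: A_seq=100 A_ack=24 B_seq=166 B_ack=100
After event 3: A_seq=100 A_ack=24 B_seq=340 B_ack=100
After event 4: A_seq=285 A_ack=24 B_seq=340 B_ack=285
After event 5: A_seq=477 A_ack=24 B_seq=340 B_ack=477

477 24 340 477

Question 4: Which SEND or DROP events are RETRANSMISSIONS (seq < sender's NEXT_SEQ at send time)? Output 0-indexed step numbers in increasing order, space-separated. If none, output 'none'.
Answer: none

Derivation:
Step 1: SEND seq=0 -> fresh
Step 2: DROP seq=24 -> fresh
Step 3: SEND seq=166 -> fresh
Step 4: SEND seq=100 -> fresh
Step 5: SEND seq=285 -> fresh
Step 6: SEND seq=477 -> fresh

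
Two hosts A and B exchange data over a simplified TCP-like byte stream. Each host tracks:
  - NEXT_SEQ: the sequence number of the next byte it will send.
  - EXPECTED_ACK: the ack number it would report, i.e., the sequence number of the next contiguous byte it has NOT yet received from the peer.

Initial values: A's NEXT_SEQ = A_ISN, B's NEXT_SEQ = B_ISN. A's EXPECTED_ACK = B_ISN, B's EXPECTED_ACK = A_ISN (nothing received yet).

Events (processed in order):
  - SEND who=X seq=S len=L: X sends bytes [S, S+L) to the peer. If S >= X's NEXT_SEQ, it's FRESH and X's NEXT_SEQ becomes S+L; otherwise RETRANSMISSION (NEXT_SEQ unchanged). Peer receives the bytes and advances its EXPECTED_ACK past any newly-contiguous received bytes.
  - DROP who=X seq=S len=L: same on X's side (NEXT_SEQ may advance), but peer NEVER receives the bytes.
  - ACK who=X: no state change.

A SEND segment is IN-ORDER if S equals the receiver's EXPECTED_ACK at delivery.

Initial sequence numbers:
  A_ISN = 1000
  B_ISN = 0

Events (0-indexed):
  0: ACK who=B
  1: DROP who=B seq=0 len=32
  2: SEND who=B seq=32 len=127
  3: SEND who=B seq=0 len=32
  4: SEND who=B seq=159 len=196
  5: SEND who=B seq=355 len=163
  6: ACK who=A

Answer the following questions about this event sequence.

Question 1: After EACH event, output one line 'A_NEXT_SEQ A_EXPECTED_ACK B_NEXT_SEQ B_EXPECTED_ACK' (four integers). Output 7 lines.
1000 0 0 1000
1000 0 32 1000
1000 0 159 1000
1000 159 159 1000
1000 355 355 1000
1000 518 518 1000
1000 518 518 1000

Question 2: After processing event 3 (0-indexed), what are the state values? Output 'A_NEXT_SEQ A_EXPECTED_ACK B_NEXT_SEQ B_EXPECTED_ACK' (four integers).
After event 0: A_seq=1000 A_ack=0 B_seq=0 B_ack=1000
After event 1: A_seq=1000 A_ack=0 B_seq=32 B_ack=1000
After event 2: A_seq=1000 A_ack=0 B_seq=159 B_ack=1000
After event 3: A_seq=1000 A_ack=159 B_seq=159 B_ack=1000

1000 159 159 1000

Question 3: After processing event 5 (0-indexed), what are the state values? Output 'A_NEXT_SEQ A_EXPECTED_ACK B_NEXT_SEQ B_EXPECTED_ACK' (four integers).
After event 0: A_seq=1000 A_ack=0 B_seq=0 B_ack=1000
After event 1: A_seq=1000 A_ack=0 B_seq=32 B_ack=1000
After event 2: A_seq=1000 A_ack=0 B_seq=159 B_ack=1000
After event 3: A_seq=1000 A_ack=159 B_seq=159 B_ack=1000
After event 4: A_seq=1000 A_ack=355 B_seq=355 B_ack=1000
After event 5: A_seq=1000 A_ack=518 B_seq=518 B_ack=1000

1000 518 518 1000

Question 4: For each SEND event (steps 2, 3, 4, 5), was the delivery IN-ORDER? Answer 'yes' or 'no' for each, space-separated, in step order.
Step 2: SEND seq=32 -> out-of-order
Step 3: SEND seq=0 -> in-order
Step 4: SEND seq=159 -> in-order
Step 5: SEND seq=355 -> in-order

Answer: no yes yes yes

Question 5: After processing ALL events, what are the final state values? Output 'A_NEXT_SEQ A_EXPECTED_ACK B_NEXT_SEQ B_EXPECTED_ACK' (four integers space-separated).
After event 0: A_seq=1000 A_ack=0 B_seq=0 B_ack=1000
After event 1: A_seq=1000 A_ack=0 B_seq=32 B_ack=1000
After event 2: A_seq=1000 A_ack=0 B_seq=159 B_ack=1000
After event 3: A_seq=1000 A_ack=159 B_seq=159 B_ack=1000
After event 4: A_seq=1000 A_ack=355 B_seq=355 B_ack=1000
After event 5: A_seq=1000 A_ack=518 B_seq=518 B_ack=1000
After event 6: A_seq=1000 A_ack=518 B_seq=518 B_ack=1000

Answer: 1000 518 518 1000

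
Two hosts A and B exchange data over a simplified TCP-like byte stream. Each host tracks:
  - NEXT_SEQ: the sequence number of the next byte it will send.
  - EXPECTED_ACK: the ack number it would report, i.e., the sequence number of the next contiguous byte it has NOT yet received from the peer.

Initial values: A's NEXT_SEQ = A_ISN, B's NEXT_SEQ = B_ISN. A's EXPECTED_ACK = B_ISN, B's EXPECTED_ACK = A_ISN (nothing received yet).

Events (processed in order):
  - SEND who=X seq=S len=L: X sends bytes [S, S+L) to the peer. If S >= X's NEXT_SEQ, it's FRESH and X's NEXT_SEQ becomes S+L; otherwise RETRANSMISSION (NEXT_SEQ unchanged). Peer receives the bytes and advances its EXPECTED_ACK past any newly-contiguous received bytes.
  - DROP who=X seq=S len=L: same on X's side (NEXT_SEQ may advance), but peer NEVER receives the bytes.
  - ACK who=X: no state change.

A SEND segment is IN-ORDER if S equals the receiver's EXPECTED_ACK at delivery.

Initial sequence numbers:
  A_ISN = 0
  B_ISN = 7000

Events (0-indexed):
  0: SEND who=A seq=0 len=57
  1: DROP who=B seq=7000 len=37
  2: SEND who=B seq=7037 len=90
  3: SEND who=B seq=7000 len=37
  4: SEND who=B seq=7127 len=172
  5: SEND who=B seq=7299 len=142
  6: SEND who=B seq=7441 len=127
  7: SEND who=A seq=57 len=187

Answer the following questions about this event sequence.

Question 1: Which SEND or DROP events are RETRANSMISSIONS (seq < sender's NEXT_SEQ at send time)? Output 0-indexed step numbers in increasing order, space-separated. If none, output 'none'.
Answer: 3

Derivation:
Step 0: SEND seq=0 -> fresh
Step 1: DROP seq=7000 -> fresh
Step 2: SEND seq=7037 -> fresh
Step 3: SEND seq=7000 -> retransmit
Step 4: SEND seq=7127 -> fresh
Step 5: SEND seq=7299 -> fresh
Step 6: SEND seq=7441 -> fresh
Step 7: SEND seq=57 -> fresh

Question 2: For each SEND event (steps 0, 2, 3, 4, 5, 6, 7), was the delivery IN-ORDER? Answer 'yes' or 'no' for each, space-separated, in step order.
Answer: yes no yes yes yes yes yes

Derivation:
Step 0: SEND seq=0 -> in-order
Step 2: SEND seq=7037 -> out-of-order
Step 3: SEND seq=7000 -> in-order
Step 4: SEND seq=7127 -> in-order
Step 5: SEND seq=7299 -> in-order
Step 6: SEND seq=7441 -> in-order
Step 7: SEND seq=57 -> in-order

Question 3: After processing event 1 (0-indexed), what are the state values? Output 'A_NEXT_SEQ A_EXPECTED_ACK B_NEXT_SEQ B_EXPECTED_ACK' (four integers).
After event 0: A_seq=57 A_ack=7000 B_seq=7000 B_ack=57
After event 1: A_seq=57 A_ack=7000 B_seq=7037 B_ack=57

57 7000 7037 57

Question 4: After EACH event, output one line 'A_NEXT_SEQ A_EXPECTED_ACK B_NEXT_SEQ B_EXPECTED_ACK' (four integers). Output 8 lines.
57 7000 7000 57
57 7000 7037 57
57 7000 7127 57
57 7127 7127 57
57 7299 7299 57
57 7441 7441 57
57 7568 7568 57
244 7568 7568 244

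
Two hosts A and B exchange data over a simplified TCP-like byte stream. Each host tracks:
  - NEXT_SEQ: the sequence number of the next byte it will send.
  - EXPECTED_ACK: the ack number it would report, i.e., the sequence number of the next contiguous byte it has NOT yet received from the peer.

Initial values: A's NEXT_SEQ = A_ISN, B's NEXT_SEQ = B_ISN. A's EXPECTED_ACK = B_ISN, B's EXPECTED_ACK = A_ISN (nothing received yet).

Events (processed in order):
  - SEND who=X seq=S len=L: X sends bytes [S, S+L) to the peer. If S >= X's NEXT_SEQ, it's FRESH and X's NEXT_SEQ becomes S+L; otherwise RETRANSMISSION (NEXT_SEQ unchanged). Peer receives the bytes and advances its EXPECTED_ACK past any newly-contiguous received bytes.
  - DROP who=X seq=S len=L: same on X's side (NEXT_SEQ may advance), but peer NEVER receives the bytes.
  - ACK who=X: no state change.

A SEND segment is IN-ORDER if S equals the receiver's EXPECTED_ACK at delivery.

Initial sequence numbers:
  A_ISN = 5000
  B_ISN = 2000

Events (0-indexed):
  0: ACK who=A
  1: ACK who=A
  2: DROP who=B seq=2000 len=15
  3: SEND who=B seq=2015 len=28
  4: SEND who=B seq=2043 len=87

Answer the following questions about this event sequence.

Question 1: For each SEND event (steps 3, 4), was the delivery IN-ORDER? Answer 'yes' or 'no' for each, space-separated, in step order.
Step 3: SEND seq=2015 -> out-of-order
Step 4: SEND seq=2043 -> out-of-order

Answer: no no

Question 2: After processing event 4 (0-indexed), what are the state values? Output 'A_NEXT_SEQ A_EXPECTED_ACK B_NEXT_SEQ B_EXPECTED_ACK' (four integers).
After event 0: A_seq=5000 A_ack=2000 B_seq=2000 B_ack=5000
After event 1: A_seq=5000 A_ack=2000 B_seq=2000 B_ack=5000
After event 2: A_seq=5000 A_ack=2000 B_seq=2015 B_ack=5000
After event 3: A_seq=5000 A_ack=2000 B_seq=2043 B_ack=5000
After event 4: A_seq=5000 A_ack=2000 B_seq=2130 B_ack=5000

5000 2000 2130 5000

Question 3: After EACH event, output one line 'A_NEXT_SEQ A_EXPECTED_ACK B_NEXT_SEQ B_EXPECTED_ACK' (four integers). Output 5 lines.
5000 2000 2000 5000
5000 2000 2000 5000
5000 2000 2015 5000
5000 2000 2043 5000
5000 2000 2130 5000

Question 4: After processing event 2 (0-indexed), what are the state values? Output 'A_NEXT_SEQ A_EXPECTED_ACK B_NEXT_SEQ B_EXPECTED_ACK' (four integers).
After event 0: A_seq=5000 A_ack=2000 B_seq=2000 B_ack=5000
After event 1: A_seq=5000 A_ack=2000 B_seq=2000 B_ack=5000
After event 2: A_seq=5000 A_ack=2000 B_seq=2015 B_ack=5000

5000 2000 2015 5000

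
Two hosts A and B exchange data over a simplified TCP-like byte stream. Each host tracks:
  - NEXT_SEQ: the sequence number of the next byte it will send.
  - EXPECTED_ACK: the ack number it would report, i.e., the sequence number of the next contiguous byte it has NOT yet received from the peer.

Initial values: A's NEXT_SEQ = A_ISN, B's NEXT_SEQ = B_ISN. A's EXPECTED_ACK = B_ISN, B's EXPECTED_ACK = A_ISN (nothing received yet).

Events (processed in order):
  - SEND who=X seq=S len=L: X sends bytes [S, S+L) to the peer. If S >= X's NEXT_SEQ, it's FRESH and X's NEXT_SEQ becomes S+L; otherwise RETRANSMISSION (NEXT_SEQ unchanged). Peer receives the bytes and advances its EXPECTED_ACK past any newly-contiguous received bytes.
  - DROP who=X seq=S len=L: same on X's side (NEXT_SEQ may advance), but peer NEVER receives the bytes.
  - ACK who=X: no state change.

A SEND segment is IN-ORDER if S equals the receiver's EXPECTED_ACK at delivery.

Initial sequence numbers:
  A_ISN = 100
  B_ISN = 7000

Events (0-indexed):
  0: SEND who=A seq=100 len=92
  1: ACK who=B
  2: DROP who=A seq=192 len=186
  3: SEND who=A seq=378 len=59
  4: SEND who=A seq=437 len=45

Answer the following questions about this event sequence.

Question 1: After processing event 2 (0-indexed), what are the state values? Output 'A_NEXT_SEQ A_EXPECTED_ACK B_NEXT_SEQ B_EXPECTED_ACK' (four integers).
After event 0: A_seq=192 A_ack=7000 B_seq=7000 B_ack=192
After event 1: A_seq=192 A_ack=7000 B_seq=7000 B_ack=192
After event 2: A_seq=378 A_ack=7000 B_seq=7000 B_ack=192

378 7000 7000 192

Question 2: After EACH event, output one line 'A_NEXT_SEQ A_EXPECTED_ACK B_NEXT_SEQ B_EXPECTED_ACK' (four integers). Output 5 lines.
192 7000 7000 192
192 7000 7000 192
378 7000 7000 192
437 7000 7000 192
482 7000 7000 192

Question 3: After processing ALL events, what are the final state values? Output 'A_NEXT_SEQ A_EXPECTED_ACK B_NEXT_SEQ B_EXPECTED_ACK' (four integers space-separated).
Answer: 482 7000 7000 192

Derivation:
After event 0: A_seq=192 A_ack=7000 B_seq=7000 B_ack=192
After event 1: A_seq=192 A_ack=7000 B_seq=7000 B_ack=192
After event 2: A_seq=378 A_ack=7000 B_seq=7000 B_ack=192
After event 3: A_seq=437 A_ack=7000 B_seq=7000 B_ack=192
After event 4: A_seq=482 A_ack=7000 B_seq=7000 B_ack=192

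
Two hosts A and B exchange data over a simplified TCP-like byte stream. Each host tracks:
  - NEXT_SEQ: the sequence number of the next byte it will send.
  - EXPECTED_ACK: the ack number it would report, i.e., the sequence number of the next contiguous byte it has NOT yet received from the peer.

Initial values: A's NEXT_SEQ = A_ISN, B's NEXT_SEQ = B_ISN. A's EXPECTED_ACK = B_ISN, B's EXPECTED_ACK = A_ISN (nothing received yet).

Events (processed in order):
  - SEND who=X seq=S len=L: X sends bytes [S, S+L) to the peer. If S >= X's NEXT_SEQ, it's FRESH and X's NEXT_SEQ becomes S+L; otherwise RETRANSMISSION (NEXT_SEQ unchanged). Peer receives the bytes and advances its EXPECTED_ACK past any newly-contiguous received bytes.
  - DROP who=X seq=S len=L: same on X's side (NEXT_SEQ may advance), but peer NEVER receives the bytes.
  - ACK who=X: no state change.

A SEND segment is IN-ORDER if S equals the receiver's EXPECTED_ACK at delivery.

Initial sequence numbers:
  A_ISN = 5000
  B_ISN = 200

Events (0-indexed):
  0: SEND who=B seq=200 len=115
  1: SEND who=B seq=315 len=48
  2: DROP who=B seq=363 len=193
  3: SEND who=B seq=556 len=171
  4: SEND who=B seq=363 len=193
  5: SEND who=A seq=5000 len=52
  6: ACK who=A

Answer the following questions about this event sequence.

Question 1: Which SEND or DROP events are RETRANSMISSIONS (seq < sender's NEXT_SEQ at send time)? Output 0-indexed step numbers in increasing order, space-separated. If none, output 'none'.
Step 0: SEND seq=200 -> fresh
Step 1: SEND seq=315 -> fresh
Step 2: DROP seq=363 -> fresh
Step 3: SEND seq=556 -> fresh
Step 4: SEND seq=363 -> retransmit
Step 5: SEND seq=5000 -> fresh

Answer: 4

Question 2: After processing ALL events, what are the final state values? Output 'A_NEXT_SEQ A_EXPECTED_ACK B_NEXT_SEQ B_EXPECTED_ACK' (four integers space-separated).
Answer: 5052 727 727 5052

Derivation:
After event 0: A_seq=5000 A_ack=315 B_seq=315 B_ack=5000
After event 1: A_seq=5000 A_ack=363 B_seq=363 B_ack=5000
After event 2: A_seq=5000 A_ack=363 B_seq=556 B_ack=5000
After event 3: A_seq=5000 A_ack=363 B_seq=727 B_ack=5000
After event 4: A_seq=5000 A_ack=727 B_seq=727 B_ack=5000
After event 5: A_seq=5052 A_ack=727 B_seq=727 B_ack=5052
After event 6: A_seq=5052 A_ack=727 B_seq=727 B_ack=5052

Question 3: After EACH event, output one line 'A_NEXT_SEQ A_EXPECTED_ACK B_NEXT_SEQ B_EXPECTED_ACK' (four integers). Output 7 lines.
5000 315 315 5000
5000 363 363 5000
5000 363 556 5000
5000 363 727 5000
5000 727 727 5000
5052 727 727 5052
5052 727 727 5052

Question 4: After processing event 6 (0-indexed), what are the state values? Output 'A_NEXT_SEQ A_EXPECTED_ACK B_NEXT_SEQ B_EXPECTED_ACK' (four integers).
After event 0: A_seq=5000 A_ack=315 B_seq=315 B_ack=5000
After event 1: A_seq=5000 A_ack=363 B_seq=363 B_ack=5000
After event 2: A_seq=5000 A_ack=363 B_seq=556 B_ack=5000
After event 3: A_seq=5000 A_ack=363 B_seq=727 B_ack=5000
After event 4: A_seq=5000 A_ack=727 B_seq=727 B_ack=5000
After event 5: A_seq=5052 A_ack=727 B_seq=727 B_ack=5052
After event 6: A_seq=5052 A_ack=727 B_seq=727 B_ack=5052

5052 727 727 5052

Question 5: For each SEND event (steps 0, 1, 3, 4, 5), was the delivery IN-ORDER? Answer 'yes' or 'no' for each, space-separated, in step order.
Answer: yes yes no yes yes

Derivation:
Step 0: SEND seq=200 -> in-order
Step 1: SEND seq=315 -> in-order
Step 3: SEND seq=556 -> out-of-order
Step 4: SEND seq=363 -> in-order
Step 5: SEND seq=5000 -> in-order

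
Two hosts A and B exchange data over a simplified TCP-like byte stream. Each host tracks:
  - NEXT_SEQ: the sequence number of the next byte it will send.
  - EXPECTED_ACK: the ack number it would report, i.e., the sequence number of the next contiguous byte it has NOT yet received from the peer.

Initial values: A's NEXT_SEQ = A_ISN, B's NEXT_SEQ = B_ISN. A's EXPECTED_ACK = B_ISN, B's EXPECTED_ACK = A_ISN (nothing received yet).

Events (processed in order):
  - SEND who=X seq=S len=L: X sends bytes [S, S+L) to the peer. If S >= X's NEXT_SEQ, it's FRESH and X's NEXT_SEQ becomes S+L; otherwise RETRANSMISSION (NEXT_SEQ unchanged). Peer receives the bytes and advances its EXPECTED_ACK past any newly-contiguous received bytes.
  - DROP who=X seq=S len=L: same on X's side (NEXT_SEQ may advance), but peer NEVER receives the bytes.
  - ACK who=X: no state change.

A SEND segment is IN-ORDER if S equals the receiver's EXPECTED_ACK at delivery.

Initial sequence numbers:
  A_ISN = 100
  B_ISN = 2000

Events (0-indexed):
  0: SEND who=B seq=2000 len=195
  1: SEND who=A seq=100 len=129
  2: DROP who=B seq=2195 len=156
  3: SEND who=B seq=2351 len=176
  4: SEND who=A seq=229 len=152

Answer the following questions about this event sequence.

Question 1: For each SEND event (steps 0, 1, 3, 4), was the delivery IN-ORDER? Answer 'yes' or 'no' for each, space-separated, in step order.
Answer: yes yes no yes

Derivation:
Step 0: SEND seq=2000 -> in-order
Step 1: SEND seq=100 -> in-order
Step 3: SEND seq=2351 -> out-of-order
Step 4: SEND seq=229 -> in-order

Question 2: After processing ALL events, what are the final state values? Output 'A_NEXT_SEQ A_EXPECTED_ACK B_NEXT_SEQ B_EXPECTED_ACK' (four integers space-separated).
Answer: 381 2195 2527 381

Derivation:
After event 0: A_seq=100 A_ack=2195 B_seq=2195 B_ack=100
After event 1: A_seq=229 A_ack=2195 B_seq=2195 B_ack=229
After event 2: A_seq=229 A_ack=2195 B_seq=2351 B_ack=229
After event 3: A_seq=229 A_ack=2195 B_seq=2527 B_ack=229
After event 4: A_seq=381 A_ack=2195 B_seq=2527 B_ack=381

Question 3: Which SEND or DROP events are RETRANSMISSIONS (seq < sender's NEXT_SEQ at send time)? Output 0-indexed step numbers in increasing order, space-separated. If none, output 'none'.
Step 0: SEND seq=2000 -> fresh
Step 1: SEND seq=100 -> fresh
Step 2: DROP seq=2195 -> fresh
Step 3: SEND seq=2351 -> fresh
Step 4: SEND seq=229 -> fresh

Answer: none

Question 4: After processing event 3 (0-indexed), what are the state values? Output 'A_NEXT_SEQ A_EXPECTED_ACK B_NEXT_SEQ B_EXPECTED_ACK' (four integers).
After event 0: A_seq=100 A_ack=2195 B_seq=2195 B_ack=100
After event 1: A_seq=229 A_ack=2195 B_seq=2195 B_ack=229
After event 2: A_seq=229 A_ack=2195 B_seq=2351 B_ack=229
After event 3: A_seq=229 A_ack=2195 B_seq=2527 B_ack=229

229 2195 2527 229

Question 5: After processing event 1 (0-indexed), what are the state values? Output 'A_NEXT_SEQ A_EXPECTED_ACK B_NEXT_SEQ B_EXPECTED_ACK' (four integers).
After event 0: A_seq=100 A_ack=2195 B_seq=2195 B_ack=100
After event 1: A_seq=229 A_ack=2195 B_seq=2195 B_ack=229

229 2195 2195 229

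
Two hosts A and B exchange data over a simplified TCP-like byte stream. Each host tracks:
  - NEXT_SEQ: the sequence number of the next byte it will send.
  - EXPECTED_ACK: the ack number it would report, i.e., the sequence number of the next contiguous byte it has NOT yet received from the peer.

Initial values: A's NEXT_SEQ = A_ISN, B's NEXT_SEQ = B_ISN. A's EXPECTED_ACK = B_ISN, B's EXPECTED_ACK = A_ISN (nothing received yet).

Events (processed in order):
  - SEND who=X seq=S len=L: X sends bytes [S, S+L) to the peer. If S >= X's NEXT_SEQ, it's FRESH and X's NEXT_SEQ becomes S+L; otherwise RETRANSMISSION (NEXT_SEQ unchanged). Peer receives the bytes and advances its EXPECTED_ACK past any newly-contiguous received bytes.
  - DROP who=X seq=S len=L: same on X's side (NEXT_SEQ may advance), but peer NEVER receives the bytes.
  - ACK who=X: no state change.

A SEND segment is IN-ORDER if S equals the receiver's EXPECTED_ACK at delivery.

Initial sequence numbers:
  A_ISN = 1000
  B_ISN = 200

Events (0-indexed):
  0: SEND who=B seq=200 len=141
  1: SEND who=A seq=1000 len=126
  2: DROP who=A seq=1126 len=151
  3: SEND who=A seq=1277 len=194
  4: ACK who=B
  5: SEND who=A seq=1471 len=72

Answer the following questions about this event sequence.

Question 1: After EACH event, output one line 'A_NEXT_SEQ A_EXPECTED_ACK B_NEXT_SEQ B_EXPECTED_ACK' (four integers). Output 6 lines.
1000 341 341 1000
1126 341 341 1126
1277 341 341 1126
1471 341 341 1126
1471 341 341 1126
1543 341 341 1126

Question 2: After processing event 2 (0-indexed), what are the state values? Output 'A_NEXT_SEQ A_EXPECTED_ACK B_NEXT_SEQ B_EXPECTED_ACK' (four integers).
After event 0: A_seq=1000 A_ack=341 B_seq=341 B_ack=1000
After event 1: A_seq=1126 A_ack=341 B_seq=341 B_ack=1126
After event 2: A_seq=1277 A_ack=341 B_seq=341 B_ack=1126

1277 341 341 1126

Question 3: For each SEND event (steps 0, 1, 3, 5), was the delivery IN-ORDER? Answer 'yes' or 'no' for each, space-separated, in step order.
Answer: yes yes no no

Derivation:
Step 0: SEND seq=200 -> in-order
Step 1: SEND seq=1000 -> in-order
Step 3: SEND seq=1277 -> out-of-order
Step 5: SEND seq=1471 -> out-of-order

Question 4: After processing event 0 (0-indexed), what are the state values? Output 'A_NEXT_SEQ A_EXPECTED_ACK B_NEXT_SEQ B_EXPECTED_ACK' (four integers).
After event 0: A_seq=1000 A_ack=341 B_seq=341 B_ack=1000

1000 341 341 1000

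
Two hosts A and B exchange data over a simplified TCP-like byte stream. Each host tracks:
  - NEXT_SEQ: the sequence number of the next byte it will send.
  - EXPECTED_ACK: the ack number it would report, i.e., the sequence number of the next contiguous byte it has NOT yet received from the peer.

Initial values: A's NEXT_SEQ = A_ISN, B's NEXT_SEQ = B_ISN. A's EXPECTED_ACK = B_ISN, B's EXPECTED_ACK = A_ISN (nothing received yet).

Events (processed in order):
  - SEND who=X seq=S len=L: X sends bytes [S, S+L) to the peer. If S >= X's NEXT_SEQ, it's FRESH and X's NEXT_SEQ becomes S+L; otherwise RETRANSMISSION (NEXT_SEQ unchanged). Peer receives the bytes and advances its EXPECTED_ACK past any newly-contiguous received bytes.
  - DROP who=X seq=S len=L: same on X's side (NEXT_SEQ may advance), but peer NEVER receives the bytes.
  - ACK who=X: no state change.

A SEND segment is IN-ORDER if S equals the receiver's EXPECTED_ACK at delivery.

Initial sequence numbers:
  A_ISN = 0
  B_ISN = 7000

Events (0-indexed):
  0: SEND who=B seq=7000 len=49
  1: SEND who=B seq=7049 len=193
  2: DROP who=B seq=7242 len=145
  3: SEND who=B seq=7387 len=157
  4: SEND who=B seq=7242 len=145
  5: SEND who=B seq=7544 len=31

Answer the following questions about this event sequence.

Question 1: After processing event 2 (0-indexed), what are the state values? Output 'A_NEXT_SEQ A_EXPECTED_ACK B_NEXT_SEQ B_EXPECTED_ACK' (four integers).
After event 0: A_seq=0 A_ack=7049 B_seq=7049 B_ack=0
After event 1: A_seq=0 A_ack=7242 B_seq=7242 B_ack=0
After event 2: A_seq=0 A_ack=7242 B_seq=7387 B_ack=0

0 7242 7387 0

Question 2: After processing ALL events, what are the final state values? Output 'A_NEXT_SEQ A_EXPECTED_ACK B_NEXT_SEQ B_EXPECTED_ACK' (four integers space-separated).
After event 0: A_seq=0 A_ack=7049 B_seq=7049 B_ack=0
After event 1: A_seq=0 A_ack=7242 B_seq=7242 B_ack=0
After event 2: A_seq=0 A_ack=7242 B_seq=7387 B_ack=0
After event 3: A_seq=0 A_ack=7242 B_seq=7544 B_ack=0
After event 4: A_seq=0 A_ack=7544 B_seq=7544 B_ack=0
After event 5: A_seq=0 A_ack=7575 B_seq=7575 B_ack=0

Answer: 0 7575 7575 0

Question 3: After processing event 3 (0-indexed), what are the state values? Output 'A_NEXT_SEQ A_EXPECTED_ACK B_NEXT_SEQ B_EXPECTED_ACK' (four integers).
After event 0: A_seq=0 A_ack=7049 B_seq=7049 B_ack=0
After event 1: A_seq=0 A_ack=7242 B_seq=7242 B_ack=0
After event 2: A_seq=0 A_ack=7242 B_seq=7387 B_ack=0
After event 3: A_seq=0 A_ack=7242 B_seq=7544 B_ack=0

0 7242 7544 0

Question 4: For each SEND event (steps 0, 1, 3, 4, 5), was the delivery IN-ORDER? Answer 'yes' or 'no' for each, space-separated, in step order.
Step 0: SEND seq=7000 -> in-order
Step 1: SEND seq=7049 -> in-order
Step 3: SEND seq=7387 -> out-of-order
Step 4: SEND seq=7242 -> in-order
Step 5: SEND seq=7544 -> in-order

Answer: yes yes no yes yes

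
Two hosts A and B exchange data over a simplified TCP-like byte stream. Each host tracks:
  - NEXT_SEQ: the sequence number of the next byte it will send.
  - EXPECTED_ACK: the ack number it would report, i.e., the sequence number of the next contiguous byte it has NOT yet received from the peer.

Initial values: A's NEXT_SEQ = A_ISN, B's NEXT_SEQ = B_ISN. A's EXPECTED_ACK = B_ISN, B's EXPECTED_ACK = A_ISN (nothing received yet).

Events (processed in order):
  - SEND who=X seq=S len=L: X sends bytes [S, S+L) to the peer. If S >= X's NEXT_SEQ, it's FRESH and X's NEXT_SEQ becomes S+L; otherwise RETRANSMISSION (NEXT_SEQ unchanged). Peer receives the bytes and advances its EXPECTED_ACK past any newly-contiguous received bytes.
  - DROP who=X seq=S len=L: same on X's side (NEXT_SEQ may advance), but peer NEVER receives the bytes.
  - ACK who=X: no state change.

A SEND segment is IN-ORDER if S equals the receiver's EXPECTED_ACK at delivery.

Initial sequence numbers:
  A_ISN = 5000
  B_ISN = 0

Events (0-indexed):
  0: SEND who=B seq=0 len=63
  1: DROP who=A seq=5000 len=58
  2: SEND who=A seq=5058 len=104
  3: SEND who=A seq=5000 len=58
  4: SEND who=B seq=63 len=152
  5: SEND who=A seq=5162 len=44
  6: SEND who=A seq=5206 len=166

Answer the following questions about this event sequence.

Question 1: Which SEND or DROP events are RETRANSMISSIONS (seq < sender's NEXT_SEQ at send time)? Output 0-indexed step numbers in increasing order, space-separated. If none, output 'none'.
Answer: 3

Derivation:
Step 0: SEND seq=0 -> fresh
Step 1: DROP seq=5000 -> fresh
Step 2: SEND seq=5058 -> fresh
Step 3: SEND seq=5000 -> retransmit
Step 4: SEND seq=63 -> fresh
Step 5: SEND seq=5162 -> fresh
Step 6: SEND seq=5206 -> fresh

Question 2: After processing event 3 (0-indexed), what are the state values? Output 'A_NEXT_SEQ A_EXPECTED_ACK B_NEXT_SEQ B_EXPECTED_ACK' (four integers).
After event 0: A_seq=5000 A_ack=63 B_seq=63 B_ack=5000
After event 1: A_seq=5058 A_ack=63 B_seq=63 B_ack=5000
After event 2: A_seq=5162 A_ack=63 B_seq=63 B_ack=5000
After event 3: A_seq=5162 A_ack=63 B_seq=63 B_ack=5162

5162 63 63 5162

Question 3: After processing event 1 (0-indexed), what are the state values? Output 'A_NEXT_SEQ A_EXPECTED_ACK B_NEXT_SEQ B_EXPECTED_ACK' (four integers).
After event 0: A_seq=5000 A_ack=63 B_seq=63 B_ack=5000
After event 1: A_seq=5058 A_ack=63 B_seq=63 B_ack=5000

5058 63 63 5000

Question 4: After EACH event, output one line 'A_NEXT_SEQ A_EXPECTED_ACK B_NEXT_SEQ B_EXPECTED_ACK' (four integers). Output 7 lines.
5000 63 63 5000
5058 63 63 5000
5162 63 63 5000
5162 63 63 5162
5162 215 215 5162
5206 215 215 5206
5372 215 215 5372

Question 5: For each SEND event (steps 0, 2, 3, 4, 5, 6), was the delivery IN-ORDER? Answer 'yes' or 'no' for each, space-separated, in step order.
Answer: yes no yes yes yes yes

Derivation:
Step 0: SEND seq=0 -> in-order
Step 2: SEND seq=5058 -> out-of-order
Step 3: SEND seq=5000 -> in-order
Step 4: SEND seq=63 -> in-order
Step 5: SEND seq=5162 -> in-order
Step 6: SEND seq=5206 -> in-order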